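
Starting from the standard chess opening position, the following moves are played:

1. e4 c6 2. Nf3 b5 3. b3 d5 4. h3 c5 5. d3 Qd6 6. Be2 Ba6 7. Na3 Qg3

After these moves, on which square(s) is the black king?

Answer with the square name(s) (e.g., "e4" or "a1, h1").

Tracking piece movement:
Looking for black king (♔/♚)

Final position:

  a b c d e f g h
  ─────────────────
8│♜ ♞ · · ♚ ♝ ♞ ♜│8
7│♟ · · · ♟ ♟ ♟ ♟│7
6│♝ · · · · · · ·│6
5│· ♟ ♟ ♟ · · · ·│5
4│· · · · ♙ · · ·│4
3│♘ ♙ · ♙ · ♘ ♛ ♙│3
2│♙ · ♙ · ♗ ♙ ♙ ·│2
1│♖ · ♗ ♕ ♔ · · ♖│1
  ─────────────────
  a b c d e f g h


e8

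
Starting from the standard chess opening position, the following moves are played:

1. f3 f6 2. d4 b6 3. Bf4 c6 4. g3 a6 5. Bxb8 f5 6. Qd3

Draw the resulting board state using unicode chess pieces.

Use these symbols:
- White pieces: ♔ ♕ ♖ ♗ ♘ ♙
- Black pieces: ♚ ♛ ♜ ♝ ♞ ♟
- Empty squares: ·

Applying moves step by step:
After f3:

♜ ♞ ♝ ♛ ♚ ♝ ♞ ♜
♟ ♟ ♟ ♟ ♟ ♟ ♟ ♟
· · · · · · · ·
· · · · · · · ·
· · · · · · · ·
· · · · · ♙ · ·
♙ ♙ ♙ ♙ ♙ · ♙ ♙
♖ ♘ ♗ ♕ ♔ ♗ ♘ ♖


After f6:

♜ ♞ ♝ ♛ ♚ ♝ ♞ ♜
♟ ♟ ♟ ♟ ♟ · ♟ ♟
· · · · · ♟ · ·
· · · · · · · ·
· · · · · · · ·
· · · · · ♙ · ·
♙ ♙ ♙ ♙ ♙ · ♙ ♙
♖ ♘ ♗ ♕ ♔ ♗ ♘ ♖


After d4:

♜ ♞ ♝ ♛ ♚ ♝ ♞ ♜
♟ ♟ ♟ ♟ ♟ · ♟ ♟
· · · · · ♟ · ·
· · · · · · · ·
· · · ♙ · · · ·
· · · · · ♙ · ·
♙ ♙ ♙ · ♙ · ♙ ♙
♖ ♘ ♗ ♕ ♔ ♗ ♘ ♖


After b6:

♜ ♞ ♝ ♛ ♚ ♝ ♞ ♜
♟ · ♟ ♟ ♟ · ♟ ♟
· ♟ · · · ♟ · ·
· · · · · · · ·
· · · ♙ · · · ·
· · · · · ♙ · ·
♙ ♙ ♙ · ♙ · ♙ ♙
♖ ♘ ♗ ♕ ♔ ♗ ♘ ♖


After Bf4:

♜ ♞ ♝ ♛ ♚ ♝ ♞ ♜
♟ · ♟ ♟ ♟ · ♟ ♟
· ♟ · · · ♟ · ·
· · · · · · · ·
· · · ♙ · ♗ · ·
· · · · · ♙ · ·
♙ ♙ ♙ · ♙ · ♙ ♙
♖ ♘ · ♕ ♔ ♗ ♘ ♖


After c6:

♜ ♞ ♝ ♛ ♚ ♝ ♞ ♜
♟ · · ♟ ♟ · ♟ ♟
· ♟ ♟ · · ♟ · ·
· · · · · · · ·
· · · ♙ · ♗ · ·
· · · · · ♙ · ·
♙ ♙ ♙ · ♙ · ♙ ♙
♖ ♘ · ♕ ♔ ♗ ♘ ♖


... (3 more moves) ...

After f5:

♜ ♗ ♝ ♛ ♚ ♝ ♞ ♜
· · · ♟ ♟ · ♟ ♟
♟ ♟ ♟ · · · · ·
· · · · · ♟ · ·
· · · ♙ · · · ·
· · · · · ♙ ♙ ·
♙ ♙ ♙ · ♙ · · ♙
♖ ♘ · ♕ ♔ ♗ ♘ ♖


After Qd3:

♜ ♗ ♝ ♛ ♚ ♝ ♞ ♜
· · · ♟ ♟ · ♟ ♟
♟ ♟ ♟ · · · · ·
· · · · · ♟ · ·
· · · ♙ · · · ·
· · · ♕ · ♙ ♙ ·
♙ ♙ ♙ · ♙ · · ♙
♖ ♘ · · ♔ ♗ ♘ ♖



  a b c d e f g h
  ─────────────────
8│♜ ♗ ♝ ♛ ♚ ♝ ♞ ♜│8
7│· · · ♟ ♟ · ♟ ♟│7
6│♟ ♟ ♟ · · · · ·│6
5│· · · · · ♟ · ·│5
4│· · · ♙ · · · ·│4
3│· · · ♕ · ♙ ♙ ·│3
2│♙ ♙ ♙ · ♙ · · ♙│2
1│♖ ♘ · · ♔ ♗ ♘ ♖│1
  ─────────────────
  a b c d e f g h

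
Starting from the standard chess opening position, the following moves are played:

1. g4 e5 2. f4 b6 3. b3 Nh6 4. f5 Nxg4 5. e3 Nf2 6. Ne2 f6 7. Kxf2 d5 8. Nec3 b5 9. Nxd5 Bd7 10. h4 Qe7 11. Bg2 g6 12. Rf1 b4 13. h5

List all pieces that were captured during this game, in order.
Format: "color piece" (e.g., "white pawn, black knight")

Tracking captures:
  Nxg4: captured white pawn
  Kxf2: captured black knight
  Nxd5: captured black pawn

white pawn, black knight, black pawn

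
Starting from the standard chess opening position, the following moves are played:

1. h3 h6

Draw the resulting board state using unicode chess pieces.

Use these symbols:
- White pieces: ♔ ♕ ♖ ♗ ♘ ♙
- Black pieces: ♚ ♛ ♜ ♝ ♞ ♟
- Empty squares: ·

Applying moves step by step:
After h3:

♜ ♞ ♝ ♛ ♚ ♝ ♞ ♜
♟ ♟ ♟ ♟ ♟ ♟ ♟ ♟
· · · · · · · ·
· · · · · · · ·
· · · · · · · ·
· · · · · · · ♙
♙ ♙ ♙ ♙ ♙ ♙ ♙ ·
♖ ♘ ♗ ♕ ♔ ♗ ♘ ♖


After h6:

♜ ♞ ♝ ♛ ♚ ♝ ♞ ♜
♟ ♟ ♟ ♟ ♟ ♟ ♟ ·
· · · · · · · ♟
· · · · · · · ·
· · · · · · · ·
· · · · · · · ♙
♙ ♙ ♙ ♙ ♙ ♙ ♙ ·
♖ ♘ ♗ ♕ ♔ ♗ ♘ ♖



  a b c d e f g h
  ─────────────────
8│♜ ♞ ♝ ♛ ♚ ♝ ♞ ♜│8
7│♟ ♟ ♟ ♟ ♟ ♟ ♟ ·│7
6│· · · · · · · ♟│6
5│· · · · · · · ·│5
4│· · · · · · · ·│4
3│· · · · · · · ♙│3
2│♙ ♙ ♙ ♙ ♙ ♙ ♙ ·│2
1│♖ ♘ ♗ ♕ ♔ ♗ ♘ ♖│1
  ─────────────────
  a b c d e f g h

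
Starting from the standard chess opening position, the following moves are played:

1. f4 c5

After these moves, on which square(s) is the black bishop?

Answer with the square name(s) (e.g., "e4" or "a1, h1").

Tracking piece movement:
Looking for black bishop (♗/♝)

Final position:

  a b c d e f g h
  ─────────────────
8│♜ ♞ ♝ ♛ ♚ ♝ ♞ ♜│8
7│♟ ♟ · ♟ ♟ ♟ ♟ ♟│7
6│· · · · · · · ·│6
5│· · ♟ · · · · ·│5
4│· · · · · ♙ · ·│4
3│· · · · · · · ·│3
2│♙ ♙ ♙ ♙ ♙ · ♙ ♙│2
1│♖ ♘ ♗ ♕ ♔ ♗ ♘ ♖│1
  ─────────────────
  a b c d e f g h


c8, f8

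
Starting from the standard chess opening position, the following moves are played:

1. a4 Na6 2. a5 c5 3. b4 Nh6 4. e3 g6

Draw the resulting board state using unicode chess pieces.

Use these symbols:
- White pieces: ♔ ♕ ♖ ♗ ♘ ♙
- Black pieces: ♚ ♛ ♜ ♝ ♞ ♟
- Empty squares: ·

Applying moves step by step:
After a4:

♜ ♞ ♝ ♛ ♚ ♝ ♞ ♜
♟ ♟ ♟ ♟ ♟ ♟ ♟ ♟
· · · · · · · ·
· · · · · · · ·
♙ · · · · · · ·
· · · · · · · ·
· ♙ ♙ ♙ ♙ ♙ ♙ ♙
♖ ♘ ♗ ♕ ♔ ♗ ♘ ♖


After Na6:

♜ · ♝ ♛ ♚ ♝ ♞ ♜
♟ ♟ ♟ ♟ ♟ ♟ ♟ ♟
♞ · · · · · · ·
· · · · · · · ·
♙ · · · · · · ·
· · · · · · · ·
· ♙ ♙ ♙ ♙ ♙ ♙ ♙
♖ ♘ ♗ ♕ ♔ ♗ ♘ ♖


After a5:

♜ · ♝ ♛ ♚ ♝ ♞ ♜
♟ ♟ ♟ ♟ ♟ ♟ ♟ ♟
♞ · · · · · · ·
♙ · · · · · · ·
· · · · · · · ·
· · · · · · · ·
· ♙ ♙ ♙ ♙ ♙ ♙ ♙
♖ ♘ ♗ ♕ ♔ ♗ ♘ ♖


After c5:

♜ · ♝ ♛ ♚ ♝ ♞ ♜
♟ ♟ · ♟ ♟ ♟ ♟ ♟
♞ · · · · · · ·
♙ · ♟ · · · · ·
· · · · · · · ·
· · · · · · · ·
· ♙ ♙ ♙ ♙ ♙ ♙ ♙
♖ ♘ ♗ ♕ ♔ ♗ ♘ ♖


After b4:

♜ · ♝ ♛ ♚ ♝ ♞ ♜
♟ ♟ · ♟ ♟ ♟ ♟ ♟
♞ · · · · · · ·
♙ · ♟ · · · · ·
· ♙ · · · · · ·
· · · · · · · ·
· · ♙ ♙ ♙ ♙ ♙ ♙
♖ ♘ ♗ ♕ ♔ ♗ ♘ ♖


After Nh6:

♜ · ♝ ♛ ♚ ♝ · ♜
♟ ♟ · ♟ ♟ ♟ ♟ ♟
♞ · · · · · · ♞
♙ · ♟ · · · · ·
· ♙ · · · · · ·
· · · · · · · ·
· · ♙ ♙ ♙ ♙ ♙ ♙
♖ ♘ ♗ ♕ ♔ ♗ ♘ ♖


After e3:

♜ · ♝ ♛ ♚ ♝ · ♜
♟ ♟ · ♟ ♟ ♟ ♟ ♟
♞ · · · · · · ♞
♙ · ♟ · · · · ·
· ♙ · · · · · ·
· · · · ♙ · · ·
· · ♙ ♙ · ♙ ♙ ♙
♖ ♘ ♗ ♕ ♔ ♗ ♘ ♖


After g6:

♜ · ♝ ♛ ♚ ♝ · ♜
♟ ♟ · ♟ ♟ ♟ · ♟
♞ · · · · · ♟ ♞
♙ · ♟ · · · · ·
· ♙ · · · · · ·
· · · · ♙ · · ·
· · ♙ ♙ · ♙ ♙ ♙
♖ ♘ ♗ ♕ ♔ ♗ ♘ ♖



  a b c d e f g h
  ─────────────────
8│♜ · ♝ ♛ ♚ ♝ · ♜│8
7│♟ ♟ · ♟ ♟ ♟ · ♟│7
6│♞ · · · · · ♟ ♞│6
5│♙ · ♟ · · · · ·│5
4│· ♙ · · · · · ·│4
3│· · · · ♙ · · ·│3
2│· · ♙ ♙ · ♙ ♙ ♙│2
1│♖ ♘ ♗ ♕ ♔ ♗ ♘ ♖│1
  ─────────────────
  a b c d e f g h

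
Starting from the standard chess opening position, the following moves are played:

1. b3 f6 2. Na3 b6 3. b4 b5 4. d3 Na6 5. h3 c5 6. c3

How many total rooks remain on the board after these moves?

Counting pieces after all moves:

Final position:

  a b c d e f g h
  ─────────────────
8│♜ · ♝ ♛ ♚ ♝ ♞ ♜│8
7│♟ · · ♟ ♟ · ♟ ♟│7
6│♞ · · · · ♟ · ·│6
5│· ♟ ♟ · · · · ·│5
4│· ♙ · · · · · ·│4
3│♘ · ♙ ♙ · · · ♙│3
2│♙ · · · ♙ ♙ ♙ ·│2
1│♖ · ♗ ♕ ♔ ♗ ♘ ♖│1
  ─────────────────
  a b c d e f g h


4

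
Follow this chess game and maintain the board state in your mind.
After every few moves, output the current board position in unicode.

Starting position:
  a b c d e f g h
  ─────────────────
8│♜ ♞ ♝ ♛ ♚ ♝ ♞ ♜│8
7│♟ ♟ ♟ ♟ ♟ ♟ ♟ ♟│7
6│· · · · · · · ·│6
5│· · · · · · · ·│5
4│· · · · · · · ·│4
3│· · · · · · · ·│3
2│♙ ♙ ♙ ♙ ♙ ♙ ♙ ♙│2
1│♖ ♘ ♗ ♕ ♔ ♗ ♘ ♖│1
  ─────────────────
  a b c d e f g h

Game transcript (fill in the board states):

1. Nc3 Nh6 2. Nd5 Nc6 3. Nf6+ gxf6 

  a b c d e f g h
  ─────────────────
8│♜ · ♝ ♛ ♚ ♝ · ♜│8
7│♟ ♟ ♟ ♟ ♟ ♟ · ♟│7
6│· · ♞ · · ♟ · ♞│6
5│· · · · · · · ·│5
4│· · · · · · · ·│4
3│· · · · · · · ·│3
2│♙ ♙ ♙ ♙ ♙ ♙ ♙ ♙│2
1│♖ · ♗ ♕ ♔ ♗ ♘ ♖│1
  ─────────────────
  a b c d e f g h

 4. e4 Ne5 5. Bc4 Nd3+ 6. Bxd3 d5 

  a b c d e f g h
  ─────────────────
8│♜ · ♝ ♛ ♚ ♝ · ♜│8
7│♟ ♟ ♟ · ♟ ♟ · ♟│7
6│· · · · · ♟ · ♞│6
5│· · · ♟ · · · ·│5
4│· · · · ♙ · · ·│4
3│· · · ♗ · · · ·│3
2│♙ ♙ ♙ ♙ · ♙ ♙ ♙│2
1│♖ · ♗ ♕ ♔ · ♘ ♖│1
  ─────────────────
  a b c d e f g h

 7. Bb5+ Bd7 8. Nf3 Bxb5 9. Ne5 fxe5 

  a b c d e f g h
  ─────────────────
8│♜ · · ♛ ♚ ♝ · ♜│8
7│♟ ♟ ♟ · ♟ ♟ · ♟│7
6│· · · · · · · ♞│6
5│· ♝ · ♟ ♟ · · ·│5
4│· · · · ♙ · · ·│4
3│· · · · · · · ·│3
2│♙ ♙ ♙ ♙ · ♙ ♙ ♙│2
1│♖ · ♗ ♕ ♔ · · ♖│1
  ─────────────────
  a b c d e f g h

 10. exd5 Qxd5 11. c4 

  a b c d e f g h
  ─────────────────
8│♜ · · · ♚ ♝ · ♜│8
7│♟ ♟ ♟ · ♟ ♟ · ♟│7
6│· · · · · · · ♞│6
5│· ♝ · ♛ ♟ · · ·│5
4│· · ♙ · · · · ·│4
3│· · · · · · · ·│3
2│♙ ♙ · ♙ · ♙ ♙ ♙│2
1│♖ · ♗ ♕ ♔ · · ♖│1
  ─────────────────
  a b c d e f g h


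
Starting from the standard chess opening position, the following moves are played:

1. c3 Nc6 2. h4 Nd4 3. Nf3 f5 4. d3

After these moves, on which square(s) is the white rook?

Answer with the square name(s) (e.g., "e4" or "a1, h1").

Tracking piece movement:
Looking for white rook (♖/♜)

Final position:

  a b c d e f g h
  ─────────────────
8│♜ · ♝ ♛ ♚ ♝ ♞ ♜│8
7│♟ ♟ ♟ ♟ ♟ · ♟ ♟│7
6│· · · · · · · ·│6
5│· · · · · ♟ · ·│5
4│· · · ♞ · · · ♙│4
3│· · ♙ ♙ · ♘ · ·│3
2│♙ ♙ · · ♙ ♙ ♙ ·│2
1│♖ ♘ ♗ ♕ ♔ ♗ · ♖│1
  ─────────────────
  a b c d e f g h


a1, h1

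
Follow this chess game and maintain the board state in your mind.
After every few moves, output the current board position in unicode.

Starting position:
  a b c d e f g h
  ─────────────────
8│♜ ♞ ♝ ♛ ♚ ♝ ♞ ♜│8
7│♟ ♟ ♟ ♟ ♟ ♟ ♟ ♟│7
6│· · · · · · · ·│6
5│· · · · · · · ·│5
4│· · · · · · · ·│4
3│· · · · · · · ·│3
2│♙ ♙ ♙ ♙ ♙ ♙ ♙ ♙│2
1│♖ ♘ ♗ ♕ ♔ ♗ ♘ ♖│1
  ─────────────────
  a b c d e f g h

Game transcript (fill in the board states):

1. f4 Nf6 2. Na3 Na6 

  a b c d e f g h
  ─────────────────
8│♜ · ♝ ♛ ♚ ♝ · ♜│8
7│♟ ♟ ♟ ♟ ♟ ♟ ♟ ♟│7
6│♞ · · · · ♞ · ·│6
5│· · · · · · · ·│5
4│· · · · · ♙ · ·│4
3│♘ · · · · · · ·│3
2│♙ ♙ ♙ ♙ ♙ · ♙ ♙│2
1│♖ · ♗ ♕ ♔ ♗ ♘ ♖│1
  ─────────────────
  a b c d e f g h

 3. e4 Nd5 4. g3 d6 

  a b c d e f g h
  ─────────────────
8│♜ · ♝ ♛ ♚ ♝ · ♜│8
7│♟ ♟ ♟ · ♟ ♟ ♟ ♟│7
6│♞ · · ♟ · · · ·│6
5│· · · ♞ · · · ·│5
4│· · · · ♙ ♙ · ·│4
3│♘ · · · · · ♙ ·│3
2│♙ ♙ ♙ ♙ · · · ♙│2
1│♖ · ♗ ♕ ♔ ♗ ♘ ♖│1
  ─────────────────
  a b c d e f g h

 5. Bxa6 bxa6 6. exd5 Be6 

  a b c d e f g h
  ─────────────────
8│♜ · · ♛ ♚ ♝ · ♜│8
7│♟ · ♟ · ♟ ♟ ♟ ♟│7
6│♟ · · ♟ ♝ · · ·│6
5│· · · ♙ · · · ·│5
4│· · · · · ♙ · ·│4
3│♘ · · · · · ♙ ·│3
2│♙ ♙ ♙ ♙ · · · ♙│2
1│♖ · ♗ ♕ ♔ · ♘ ♖│1
  ─────────────────
  a b c d e f g h

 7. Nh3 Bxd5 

  a b c d e f g h
  ─────────────────
8│♜ · · ♛ ♚ ♝ · ♜│8
7│♟ · ♟ · ♟ ♟ ♟ ♟│7
6│♟ · · ♟ · · · ·│6
5│· · · ♝ · · · ·│5
4│· · · · · ♙ · ·│4
3│♘ · · · · · ♙ ♘│3
2│♙ ♙ ♙ ♙ · · · ♙│2
1│♖ · ♗ ♕ ♔ · · ♖│1
  ─────────────────
  a b c d e f g h


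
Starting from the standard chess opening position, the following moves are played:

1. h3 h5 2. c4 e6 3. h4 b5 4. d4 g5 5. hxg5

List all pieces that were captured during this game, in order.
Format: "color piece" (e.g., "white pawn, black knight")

Tracking captures:
  hxg5: captured black pawn

black pawn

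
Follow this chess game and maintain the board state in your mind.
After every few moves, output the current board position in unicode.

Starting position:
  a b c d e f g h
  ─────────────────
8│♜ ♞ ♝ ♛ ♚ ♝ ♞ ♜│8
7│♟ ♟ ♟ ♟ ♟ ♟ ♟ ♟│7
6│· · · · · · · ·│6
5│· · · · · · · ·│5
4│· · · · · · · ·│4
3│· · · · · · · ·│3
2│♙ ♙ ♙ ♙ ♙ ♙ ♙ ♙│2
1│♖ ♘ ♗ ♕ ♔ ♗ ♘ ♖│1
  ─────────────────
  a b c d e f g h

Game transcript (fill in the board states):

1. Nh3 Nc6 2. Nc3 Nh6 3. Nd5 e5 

  a b c d e f g h
  ─────────────────
8│♜ · ♝ ♛ ♚ ♝ · ♜│8
7│♟ ♟ ♟ ♟ · ♟ ♟ ♟│7
6│· · ♞ · · · · ♞│6
5│· · · ♘ ♟ · · ·│5
4│· · · · · · · ·│4
3│· · · · · · · ♘│3
2│♙ ♙ ♙ ♙ ♙ ♙ ♙ ♙│2
1│♖ · ♗ ♕ ♔ ♗ · ♖│1
  ─────────────────
  a b c d e f g h

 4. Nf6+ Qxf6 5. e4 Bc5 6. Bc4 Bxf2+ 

  a b c d e f g h
  ─────────────────
8│♜ · ♝ · ♚ · · ♜│8
7│♟ ♟ ♟ ♟ · ♟ ♟ ♟│7
6│· · ♞ · · ♛ · ♞│6
5│· · · · ♟ · · ·│5
4│· · ♗ · ♙ · · ·│4
3│· · · · · · · ♘│3
2│♙ ♙ ♙ ♙ · ♝ ♙ ♙│2
1│♖ · ♗ ♕ ♔ · · ♖│1
  ─────────────────
  a b c d e f g h

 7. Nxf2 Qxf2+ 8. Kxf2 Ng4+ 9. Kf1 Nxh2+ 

  a b c d e f g h
  ─────────────────
8│♜ · ♝ · ♚ · · ♜│8
7│♟ ♟ ♟ ♟ · ♟ ♟ ♟│7
6│· · ♞ · · · · ·│6
5│· · · · ♟ · · ·│5
4│· · ♗ · ♙ · · ·│4
3│· · · · · · · ·│3
2│♙ ♙ ♙ ♙ · · ♙ ♞│2
1│♖ · ♗ ♕ · ♔ · ♖│1
  ─────────────────
  a b c d e f g h

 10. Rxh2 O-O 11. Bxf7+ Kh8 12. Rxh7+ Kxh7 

  a b c d e f g h
  ─────────────────
8│♜ · ♝ · · ♜ · ·│8
7│♟ ♟ ♟ ♟ · ♗ ♟ ♚│7
6│· · ♞ · · · · ·│6
5│· · · · ♟ · · ·│5
4│· · · · ♙ · · ·│4
3│· · · · · · · ·│3
2│♙ ♙ ♙ ♙ · · ♙ ·│2
1│♖ · ♗ ♕ · ♔ · ·│1
  ─────────────────
  a b c d e f g h



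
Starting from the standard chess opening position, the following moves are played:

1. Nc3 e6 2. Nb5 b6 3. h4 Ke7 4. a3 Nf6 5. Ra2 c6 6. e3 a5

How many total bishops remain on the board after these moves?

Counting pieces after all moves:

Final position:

  a b c d e f g h
  ─────────────────
8│♜ ♞ ♝ ♛ · ♝ · ♜│8
7│· · · ♟ ♚ ♟ ♟ ♟│7
6│· ♟ ♟ · ♟ ♞ · ·│6
5│♟ ♘ · · · · · ·│5
4│· · · · · · · ♙│4
3│♙ · · · ♙ · · ·│3
2│♖ ♙ ♙ ♙ · ♙ ♙ ·│2
1│· · ♗ ♕ ♔ ♗ ♘ ♖│1
  ─────────────────
  a b c d e f g h


4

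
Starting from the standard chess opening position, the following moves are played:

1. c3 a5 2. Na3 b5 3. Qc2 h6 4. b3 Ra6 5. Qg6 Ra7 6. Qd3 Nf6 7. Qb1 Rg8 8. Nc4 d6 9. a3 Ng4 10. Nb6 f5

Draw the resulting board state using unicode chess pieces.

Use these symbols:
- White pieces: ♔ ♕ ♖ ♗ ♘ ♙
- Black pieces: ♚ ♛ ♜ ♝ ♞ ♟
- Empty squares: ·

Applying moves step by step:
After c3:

♜ ♞ ♝ ♛ ♚ ♝ ♞ ♜
♟ ♟ ♟ ♟ ♟ ♟ ♟ ♟
· · · · · · · ·
· · · · · · · ·
· · · · · · · ·
· · ♙ · · · · ·
♙ ♙ · ♙ ♙ ♙ ♙ ♙
♖ ♘ ♗ ♕ ♔ ♗ ♘ ♖


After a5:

♜ ♞ ♝ ♛ ♚ ♝ ♞ ♜
· ♟ ♟ ♟ ♟ ♟ ♟ ♟
· · · · · · · ·
♟ · · · · · · ·
· · · · · · · ·
· · ♙ · · · · ·
♙ ♙ · ♙ ♙ ♙ ♙ ♙
♖ ♘ ♗ ♕ ♔ ♗ ♘ ♖


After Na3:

♜ ♞ ♝ ♛ ♚ ♝ ♞ ♜
· ♟ ♟ ♟ ♟ ♟ ♟ ♟
· · · · · · · ·
♟ · · · · · · ·
· · · · · · · ·
♘ · ♙ · · · · ·
♙ ♙ · ♙ ♙ ♙ ♙ ♙
♖ · ♗ ♕ ♔ ♗ ♘ ♖


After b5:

♜ ♞ ♝ ♛ ♚ ♝ ♞ ♜
· · ♟ ♟ ♟ ♟ ♟ ♟
· · · · · · · ·
♟ ♟ · · · · · ·
· · · · · · · ·
♘ · ♙ · · · · ·
♙ ♙ · ♙ ♙ ♙ ♙ ♙
♖ · ♗ ♕ ♔ ♗ ♘ ♖


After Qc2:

♜ ♞ ♝ ♛ ♚ ♝ ♞ ♜
· · ♟ ♟ ♟ ♟ ♟ ♟
· · · · · · · ·
♟ ♟ · · · · · ·
· · · · · · · ·
♘ · ♙ · · · · ·
♙ ♙ ♕ ♙ ♙ ♙ ♙ ♙
♖ · ♗ · ♔ ♗ ♘ ♖


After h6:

♜ ♞ ♝ ♛ ♚ ♝ ♞ ♜
· · ♟ ♟ ♟ ♟ ♟ ·
· · · · · · · ♟
♟ ♟ · · · · · ·
· · · · · · · ·
♘ · ♙ · · · · ·
♙ ♙ ♕ ♙ ♙ ♙ ♙ ♙
♖ · ♗ · ♔ ♗ ♘ ♖


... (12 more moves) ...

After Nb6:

· ♞ ♝ ♛ ♚ ♝ ♜ ·
♜ · ♟ · ♟ ♟ ♟ ·
· ♘ · ♟ · · · ♟
♟ ♟ · · · · · ·
· · · · · · ♞ ·
♙ ♙ ♙ · · · · ·
· · · ♙ ♙ ♙ ♙ ♙
♖ ♕ ♗ · ♔ ♗ ♘ ♖


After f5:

· ♞ ♝ ♛ ♚ ♝ ♜ ·
♜ · ♟ · ♟ · ♟ ·
· ♘ · ♟ · · · ♟
♟ ♟ · · · ♟ · ·
· · · · · · ♞ ·
♙ ♙ ♙ · · · · ·
· · · ♙ ♙ ♙ ♙ ♙
♖ ♕ ♗ · ♔ ♗ ♘ ♖



  a b c d e f g h
  ─────────────────
8│· ♞ ♝ ♛ ♚ ♝ ♜ ·│8
7│♜ · ♟ · ♟ · ♟ ·│7
6│· ♘ · ♟ · · · ♟│6
5│♟ ♟ · · · ♟ · ·│5
4│· · · · · · ♞ ·│4
3│♙ ♙ ♙ · · · · ·│3
2│· · · ♙ ♙ ♙ ♙ ♙│2
1│♖ ♕ ♗ · ♔ ♗ ♘ ♖│1
  ─────────────────
  a b c d e f g h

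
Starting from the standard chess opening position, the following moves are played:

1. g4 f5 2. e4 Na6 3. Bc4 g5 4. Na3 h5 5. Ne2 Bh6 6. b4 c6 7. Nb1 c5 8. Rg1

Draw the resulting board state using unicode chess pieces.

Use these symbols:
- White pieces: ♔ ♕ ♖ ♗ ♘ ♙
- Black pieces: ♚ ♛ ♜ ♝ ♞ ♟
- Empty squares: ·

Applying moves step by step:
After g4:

♜ ♞ ♝ ♛ ♚ ♝ ♞ ♜
♟ ♟ ♟ ♟ ♟ ♟ ♟ ♟
· · · · · · · ·
· · · · · · · ·
· · · · · · ♙ ·
· · · · · · · ·
♙ ♙ ♙ ♙ ♙ ♙ · ♙
♖ ♘ ♗ ♕ ♔ ♗ ♘ ♖


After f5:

♜ ♞ ♝ ♛ ♚ ♝ ♞ ♜
♟ ♟ ♟ ♟ ♟ · ♟ ♟
· · · · · · · ·
· · · · · ♟ · ·
· · · · · · ♙ ·
· · · · · · · ·
♙ ♙ ♙ ♙ ♙ ♙ · ♙
♖ ♘ ♗ ♕ ♔ ♗ ♘ ♖


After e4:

♜ ♞ ♝ ♛ ♚ ♝ ♞ ♜
♟ ♟ ♟ ♟ ♟ · ♟ ♟
· · · · · · · ·
· · · · · ♟ · ·
· · · · ♙ · ♙ ·
· · · · · · · ·
♙ ♙ ♙ ♙ · ♙ · ♙
♖ ♘ ♗ ♕ ♔ ♗ ♘ ♖


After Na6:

♜ · ♝ ♛ ♚ ♝ ♞ ♜
♟ ♟ ♟ ♟ ♟ · ♟ ♟
♞ · · · · · · ·
· · · · · ♟ · ·
· · · · ♙ · ♙ ·
· · · · · · · ·
♙ ♙ ♙ ♙ · ♙ · ♙
♖ ♘ ♗ ♕ ♔ ♗ ♘ ♖


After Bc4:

♜ · ♝ ♛ ♚ ♝ ♞ ♜
♟ ♟ ♟ ♟ ♟ · ♟ ♟
♞ · · · · · · ·
· · · · · ♟ · ·
· · ♗ · ♙ · ♙ ·
· · · · · · · ·
♙ ♙ ♙ ♙ · ♙ · ♙
♖ ♘ ♗ ♕ ♔ · ♘ ♖


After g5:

♜ · ♝ ♛ ♚ ♝ ♞ ♜
♟ ♟ ♟ ♟ ♟ · · ♟
♞ · · · · · · ·
· · · · · ♟ ♟ ·
· · ♗ · ♙ · ♙ ·
· · · · · · · ·
♙ ♙ ♙ ♙ · ♙ · ♙
♖ ♘ ♗ ♕ ♔ · ♘ ♖


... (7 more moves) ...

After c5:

♜ · ♝ ♛ ♚ · ♞ ♜
♟ ♟ · ♟ ♟ · · ·
♞ · · · · · · ♝
· · ♟ · · ♟ ♟ ♟
· ♙ ♗ · ♙ · ♙ ·
· · · · · · · ·
♙ · ♙ ♙ ♘ ♙ · ♙
♖ ♘ ♗ ♕ ♔ · · ♖


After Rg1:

♜ · ♝ ♛ ♚ · ♞ ♜
♟ ♟ · ♟ ♟ · · ·
♞ · · · · · · ♝
· · ♟ · · ♟ ♟ ♟
· ♙ ♗ · ♙ · ♙ ·
· · · · · · · ·
♙ · ♙ ♙ ♘ ♙ · ♙
♖ ♘ ♗ ♕ ♔ · ♖ ·



  a b c d e f g h
  ─────────────────
8│♜ · ♝ ♛ ♚ · ♞ ♜│8
7│♟ ♟ · ♟ ♟ · · ·│7
6│♞ · · · · · · ♝│6
5│· · ♟ · · ♟ ♟ ♟│5
4│· ♙ ♗ · ♙ · ♙ ·│4
3│· · · · · · · ·│3
2│♙ · ♙ ♙ ♘ ♙ · ♙│2
1│♖ ♘ ♗ ♕ ♔ · ♖ ·│1
  ─────────────────
  a b c d e f g h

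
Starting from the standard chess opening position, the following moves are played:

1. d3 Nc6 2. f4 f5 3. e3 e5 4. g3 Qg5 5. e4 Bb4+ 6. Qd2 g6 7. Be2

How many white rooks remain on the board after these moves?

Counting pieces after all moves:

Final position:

  a b c d e f g h
  ─────────────────
8│♜ · ♝ · ♚ · ♞ ♜│8
7│♟ ♟ ♟ ♟ · · · ♟│7
6│· · ♞ · · · ♟ ·│6
5│· · · · ♟ ♟ ♛ ·│5
4│· ♝ · · ♙ ♙ · ·│4
3│· · · ♙ · · ♙ ·│3
2│♙ ♙ ♙ ♕ ♗ · · ♙│2
1│♖ ♘ ♗ · ♔ · ♘ ♖│1
  ─────────────────
  a b c d e f g h


2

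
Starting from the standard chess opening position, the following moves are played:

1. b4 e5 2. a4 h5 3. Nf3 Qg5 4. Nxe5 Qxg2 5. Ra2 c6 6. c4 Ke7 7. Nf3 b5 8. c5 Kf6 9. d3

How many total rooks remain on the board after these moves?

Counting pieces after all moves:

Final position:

  a b c d e f g h
  ─────────────────
8│♜ ♞ ♝ · · ♝ ♞ ♜│8
7│♟ · · ♟ · ♟ ♟ ·│7
6│· · ♟ · · ♚ · ·│6
5│· ♟ ♙ · · · · ♟│5
4│♙ ♙ · · · · · ·│4
3│· · · ♙ · ♘ · ·│3
2│♖ · · · ♙ ♙ ♛ ♙│2
1│· ♘ ♗ ♕ ♔ ♗ · ♖│1
  ─────────────────
  a b c d e f g h


4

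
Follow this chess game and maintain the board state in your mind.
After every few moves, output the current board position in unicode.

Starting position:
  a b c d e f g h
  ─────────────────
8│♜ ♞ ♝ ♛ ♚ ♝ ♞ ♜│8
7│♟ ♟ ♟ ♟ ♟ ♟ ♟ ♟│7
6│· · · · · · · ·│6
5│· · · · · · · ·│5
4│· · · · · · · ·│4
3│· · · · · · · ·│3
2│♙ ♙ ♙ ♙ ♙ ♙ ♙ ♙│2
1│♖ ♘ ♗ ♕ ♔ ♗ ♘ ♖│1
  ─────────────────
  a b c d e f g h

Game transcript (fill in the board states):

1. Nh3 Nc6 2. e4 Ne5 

  a b c d e f g h
  ─────────────────
8│♜ · ♝ ♛ ♚ ♝ ♞ ♜│8
7│♟ ♟ ♟ ♟ ♟ ♟ ♟ ♟│7
6│· · · · · · · ·│6
5│· · · · ♞ · · ·│5
4│· · · · ♙ · · ·│4
3│· · · · · · · ♘│3
2│♙ ♙ ♙ ♙ · ♙ ♙ ♙│2
1│♖ ♘ ♗ ♕ ♔ ♗ · ♖│1
  ─────────────────
  a b c d e f g h

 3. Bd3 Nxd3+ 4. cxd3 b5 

  a b c d e f g h
  ─────────────────
8│♜ · ♝ ♛ ♚ ♝ ♞ ♜│8
7│♟ · ♟ ♟ ♟ ♟ ♟ ♟│7
6│· · · · · · · ·│6
5│· ♟ · · · · · ·│5
4│· · · · ♙ · · ·│4
3│· · · ♙ · · · ♘│3
2│♙ ♙ · ♙ · ♙ ♙ ♙│2
1│♖ ♘ ♗ ♕ ♔ · · ♖│1
  ─────────────────
  a b c d e f g h

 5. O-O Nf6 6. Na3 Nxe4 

  a b c d e f g h
  ─────────────────
8│♜ · ♝ ♛ ♚ ♝ · ♜│8
7│♟ · ♟ ♟ ♟ ♟ ♟ ♟│7
6│· · · · · · · ·│6
5│· ♟ · · · · · ·│5
4│· · · · ♞ · · ·│4
3│♘ · · ♙ · · · ♘│3
2│♙ ♙ · ♙ · ♙ ♙ ♙│2
1│♖ · ♗ ♕ · ♖ ♔ ·│1
  ─────────────────
  a b c d e f g h

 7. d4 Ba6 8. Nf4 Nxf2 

  a b c d e f g h
  ─────────────────
8│♜ · · ♛ ♚ ♝ · ♜│8
7│♟ · ♟ ♟ ♟ ♟ ♟ ♟│7
6│♝ · · · · · · ·│6
5│· ♟ · · · · · ·│5
4│· · · ♙ · ♘ · ·│4
3│♘ · · · · · · ·│3
2│♙ ♙ · ♙ · ♞ ♙ ♙│2
1│♖ · ♗ ♕ · ♖ ♔ ·│1
  ─────────────────
  a b c d e f g h

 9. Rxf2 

  a b c d e f g h
  ─────────────────
8│♜ · · ♛ ♚ ♝ · ♜│8
7│♟ · ♟ ♟ ♟ ♟ ♟ ♟│7
6│♝ · · · · · · ·│6
5│· ♟ · · · · · ·│5
4│· · · ♙ · ♘ · ·│4
3│♘ · · · · · · ·│3
2│♙ ♙ · ♙ · ♖ ♙ ♙│2
1│♖ · ♗ ♕ · · ♔ ·│1
  ─────────────────
  a b c d e f g h


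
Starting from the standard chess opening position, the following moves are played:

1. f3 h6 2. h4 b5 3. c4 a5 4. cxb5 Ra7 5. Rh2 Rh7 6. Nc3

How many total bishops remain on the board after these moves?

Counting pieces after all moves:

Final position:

  a b c d e f g h
  ─────────────────
8│· ♞ ♝ ♛ ♚ ♝ ♞ ·│8
7│♜ · ♟ ♟ ♟ ♟ ♟ ♜│7
6│· · · · · · · ♟│6
5│♟ ♙ · · · · · ·│5
4│· · · · · · · ♙│4
3│· · ♘ · · ♙ · ·│3
2│♙ ♙ · ♙ ♙ · ♙ ♖│2
1│♖ · ♗ ♕ ♔ ♗ ♘ ·│1
  ─────────────────
  a b c d e f g h


4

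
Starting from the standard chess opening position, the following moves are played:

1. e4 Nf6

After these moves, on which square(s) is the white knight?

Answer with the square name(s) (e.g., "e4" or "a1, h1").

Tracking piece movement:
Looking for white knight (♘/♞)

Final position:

  a b c d e f g h
  ─────────────────
8│♜ ♞ ♝ ♛ ♚ ♝ · ♜│8
7│♟ ♟ ♟ ♟ ♟ ♟ ♟ ♟│7
6│· · · · · ♞ · ·│6
5│· · · · · · · ·│5
4│· · · · ♙ · · ·│4
3│· · · · · · · ·│3
2│♙ ♙ ♙ ♙ · ♙ ♙ ♙│2
1│♖ ♘ ♗ ♕ ♔ ♗ ♘ ♖│1
  ─────────────────
  a b c d e f g h


b1, g1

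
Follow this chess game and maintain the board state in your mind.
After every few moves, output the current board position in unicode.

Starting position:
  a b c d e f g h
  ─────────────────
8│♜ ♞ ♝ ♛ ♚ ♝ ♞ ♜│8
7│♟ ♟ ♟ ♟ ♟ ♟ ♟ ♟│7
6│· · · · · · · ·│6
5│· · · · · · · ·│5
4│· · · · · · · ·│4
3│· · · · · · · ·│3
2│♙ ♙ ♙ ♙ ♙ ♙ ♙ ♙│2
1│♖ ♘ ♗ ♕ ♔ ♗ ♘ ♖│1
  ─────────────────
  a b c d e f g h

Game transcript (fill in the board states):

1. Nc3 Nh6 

  a b c d e f g h
  ─────────────────
8│♜ ♞ ♝ ♛ ♚ ♝ · ♜│8
7│♟ ♟ ♟ ♟ ♟ ♟ ♟ ♟│7
6│· · · · · · · ♞│6
5│· · · · · · · ·│5
4│· · · · · · · ·│4
3│· · ♘ · · · · ·│3
2│♙ ♙ ♙ ♙ ♙ ♙ ♙ ♙│2
1│♖ · ♗ ♕ ♔ ♗ ♘ ♖│1
  ─────────────────
  a b c d e f g h

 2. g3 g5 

  a b c d e f g h
  ─────────────────
8│♜ ♞ ♝ ♛ ♚ ♝ · ♜│8
7│♟ ♟ ♟ ♟ ♟ ♟ · ♟│7
6│· · · · · · · ♞│6
5│· · · · · · ♟ ·│5
4│· · · · · · · ·│4
3│· · ♘ · · · ♙ ·│3
2│♙ ♙ ♙ ♙ ♙ ♙ · ♙│2
1│♖ · ♗ ♕ ♔ ♗ ♘ ♖│1
  ─────────────────
  a b c d e f g h

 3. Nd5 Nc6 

  a b c d e f g h
  ─────────────────
8│♜ · ♝ ♛ ♚ ♝ · ♜│8
7│♟ ♟ ♟ ♟ ♟ ♟ · ♟│7
6│· · ♞ · · · · ♞│6
5│· · · ♘ · · ♟ ·│5
4│· · · · · · · ·│4
3│· · · · · · ♙ ·│3
2│♙ ♙ ♙ ♙ ♙ ♙ · ♙│2
1│♖ · ♗ ♕ ♔ ♗ ♘ ♖│1
  ─────────────────
  a b c d e f g h

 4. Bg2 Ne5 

  a b c d e f g h
  ─────────────────
8│♜ · ♝ ♛ ♚ ♝ · ♜│8
7│♟ ♟ ♟ ♟ ♟ ♟ · ♟│7
6│· · · · · · · ♞│6
5│· · · ♘ ♞ · ♟ ·│5
4│· · · · · · · ·│4
3│· · · · · · ♙ ·│3
2│♙ ♙ ♙ ♙ ♙ ♙ ♗ ♙│2
1│♖ · ♗ ♕ ♔ · ♘ ♖│1
  ─────────────────
  a b c d e f g h



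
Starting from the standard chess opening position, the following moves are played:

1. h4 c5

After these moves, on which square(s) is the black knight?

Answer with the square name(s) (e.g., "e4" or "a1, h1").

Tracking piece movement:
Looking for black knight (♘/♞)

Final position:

  a b c d e f g h
  ─────────────────
8│♜ ♞ ♝ ♛ ♚ ♝ ♞ ♜│8
7│♟ ♟ · ♟ ♟ ♟ ♟ ♟│7
6│· · · · · · · ·│6
5│· · ♟ · · · · ·│5
4│· · · · · · · ♙│4
3│· · · · · · · ·│3
2│♙ ♙ ♙ ♙ ♙ ♙ ♙ ·│2
1│♖ ♘ ♗ ♕ ♔ ♗ ♘ ♖│1
  ─────────────────
  a b c d e f g h


b8, g8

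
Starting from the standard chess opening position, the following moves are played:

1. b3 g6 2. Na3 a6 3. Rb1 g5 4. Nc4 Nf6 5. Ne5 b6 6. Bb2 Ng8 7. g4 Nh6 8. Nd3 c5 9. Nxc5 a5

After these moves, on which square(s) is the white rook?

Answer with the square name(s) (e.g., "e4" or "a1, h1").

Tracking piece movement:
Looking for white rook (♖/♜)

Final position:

  a b c d e f g h
  ─────────────────
8│♜ ♞ ♝ ♛ ♚ ♝ · ♜│8
7│· · · ♟ ♟ ♟ · ♟│7
6│· ♟ · · · · · ♞│6
5│♟ · ♘ · · · ♟ ·│5
4│· · · · · · ♙ ·│4
3│· ♙ · · · · · ·│3
2│♙ ♗ ♙ ♙ ♙ ♙ · ♙│2
1│· ♖ · ♕ ♔ ♗ ♘ ♖│1
  ─────────────────
  a b c d e f g h


b1, h1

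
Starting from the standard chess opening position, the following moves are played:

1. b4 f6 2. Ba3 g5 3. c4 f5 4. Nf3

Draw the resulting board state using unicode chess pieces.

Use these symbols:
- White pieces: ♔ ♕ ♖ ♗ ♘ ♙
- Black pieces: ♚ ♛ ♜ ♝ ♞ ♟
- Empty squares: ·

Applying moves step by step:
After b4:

♜ ♞ ♝ ♛ ♚ ♝ ♞ ♜
♟ ♟ ♟ ♟ ♟ ♟ ♟ ♟
· · · · · · · ·
· · · · · · · ·
· ♙ · · · · · ·
· · · · · · · ·
♙ · ♙ ♙ ♙ ♙ ♙ ♙
♖ ♘ ♗ ♕ ♔ ♗ ♘ ♖


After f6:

♜ ♞ ♝ ♛ ♚ ♝ ♞ ♜
♟ ♟ ♟ ♟ ♟ · ♟ ♟
· · · · · ♟ · ·
· · · · · · · ·
· ♙ · · · · · ·
· · · · · · · ·
♙ · ♙ ♙ ♙ ♙ ♙ ♙
♖ ♘ ♗ ♕ ♔ ♗ ♘ ♖


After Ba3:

♜ ♞ ♝ ♛ ♚ ♝ ♞ ♜
♟ ♟ ♟ ♟ ♟ · ♟ ♟
· · · · · ♟ · ·
· · · · · · · ·
· ♙ · · · · · ·
♗ · · · · · · ·
♙ · ♙ ♙ ♙ ♙ ♙ ♙
♖ ♘ · ♕ ♔ ♗ ♘ ♖


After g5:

♜ ♞ ♝ ♛ ♚ ♝ ♞ ♜
♟ ♟ ♟ ♟ ♟ · · ♟
· · · · · ♟ · ·
· · · · · · ♟ ·
· ♙ · · · · · ·
♗ · · · · · · ·
♙ · ♙ ♙ ♙ ♙ ♙ ♙
♖ ♘ · ♕ ♔ ♗ ♘ ♖


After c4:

♜ ♞ ♝ ♛ ♚ ♝ ♞ ♜
♟ ♟ ♟ ♟ ♟ · · ♟
· · · · · ♟ · ·
· · · · · · ♟ ·
· ♙ ♙ · · · · ·
♗ · · · · · · ·
♙ · · ♙ ♙ ♙ ♙ ♙
♖ ♘ · ♕ ♔ ♗ ♘ ♖


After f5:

♜ ♞ ♝ ♛ ♚ ♝ ♞ ♜
♟ ♟ ♟ ♟ ♟ · · ♟
· · · · · · · ·
· · · · · ♟ ♟ ·
· ♙ ♙ · · · · ·
♗ · · · · · · ·
♙ · · ♙ ♙ ♙ ♙ ♙
♖ ♘ · ♕ ♔ ♗ ♘ ♖


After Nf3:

♜ ♞ ♝ ♛ ♚ ♝ ♞ ♜
♟ ♟ ♟ ♟ ♟ · · ♟
· · · · · · · ·
· · · · · ♟ ♟ ·
· ♙ ♙ · · · · ·
♗ · · · · ♘ · ·
♙ · · ♙ ♙ ♙ ♙ ♙
♖ ♘ · ♕ ♔ ♗ · ♖



  a b c d e f g h
  ─────────────────
8│♜ ♞ ♝ ♛ ♚ ♝ ♞ ♜│8
7│♟ ♟ ♟ ♟ ♟ · · ♟│7
6│· · · · · · · ·│6
5│· · · · · ♟ ♟ ·│5
4│· ♙ ♙ · · · · ·│4
3│♗ · · · · ♘ · ·│3
2│♙ · · ♙ ♙ ♙ ♙ ♙│2
1│♖ ♘ · ♕ ♔ ♗ · ♖│1
  ─────────────────
  a b c d e f g h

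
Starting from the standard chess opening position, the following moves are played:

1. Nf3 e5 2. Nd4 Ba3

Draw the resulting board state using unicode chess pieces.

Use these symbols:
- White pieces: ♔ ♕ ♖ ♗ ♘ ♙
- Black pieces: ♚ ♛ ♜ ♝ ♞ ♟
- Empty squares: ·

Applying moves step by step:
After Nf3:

♜ ♞ ♝ ♛ ♚ ♝ ♞ ♜
♟ ♟ ♟ ♟ ♟ ♟ ♟ ♟
· · · · · · · ·
· · · · · · · ·
· · · · · · · ·
· · · · · ♘ · ·
♙ ♙ ♙ ♙ ♙ ♙ ♙ ♙
♖ ♘ ♗ ♕ ♔ ♗ · ♖


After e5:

♜ ♞ ♝ ♛ ♚ ♝ ♞ ♜
♟ ♟ ♟ ♟ · ♟ ♟ ♟
· · · · · · · ·
· · · · ♟ · · ·
· · · · · · · ·
· · · · · ♘ · ·
♙ ♙ ♙ ♙ ♙ ♙ ♙ ♙
♖ ♘ ♗ ♕ ♔ ♗ · ♖


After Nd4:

♜ ♞ ♝ ♛ ♚ ♝ ♞ ♜
♟ ♟ ♟ ♟ · ♟ ♟ ♟
· · · · · · · ·
· · · · ♟ · · ·
· · · ♘ · · · ·
· · · · · · · ·
♙ ♙ ♙ ♙ ♙ ♙ ♙ ♙
♖ ♘ ♗ ♕ ♔ ♗ · ♖


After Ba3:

♜ ♞ ♝ ♛ ♚ · ♞ ♜
♟ ♟ ♟ ♟ · ♟ ♟ ♟
· · · · · · · ·
· · · · ♟ · · ·
· · · ♘ · · · ·
♝ · · · · · · ·
♙ ♙ ♙ ♙ ♙ ♙ ♙ ♙
♖ ♘ ♗ ♕ ♔ ♗ · ♖



  a b c d e f g h
  ─────────────────
8│♜ ♞ ♝ ♛ ♚ · ♞ ♜│8
7│♟ ♟ ♟ ♟ · ♟ ♟ ♟│7
6│· · · · · · · ·│6
5│· · · · ♟ · · ·│5
4│· · · ♘ · · · ·│4
3│♝ · · · · · · ·│3
2│♙ ♙ ♙ ♙ ♙ ♙ ♙ ♙│2
1│♖ ♘ ♗ ♕ ♔ ♗ · ♖│1
  ─────────────────
  a b c d e f g h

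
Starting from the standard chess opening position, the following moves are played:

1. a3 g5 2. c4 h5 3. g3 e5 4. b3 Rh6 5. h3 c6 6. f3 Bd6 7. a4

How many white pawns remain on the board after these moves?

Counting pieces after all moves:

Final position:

  a b c d e f g h
  ─────────────────
8│♜ ♞ ♝ ♛ ♚ · ♞ ·│8
7│♟ ♟ · ♟ · ♟ · ·│7
6│· · ♟ ♝ · · · ♜│6
5│· · · · ♟ · ♟ ♟│5
4│♙ · ♙ · · · · ·│4
3│· ♙ · · · ♙ ♙ ♙│3
2│· · · ♙ ♙ · · ·│2
1│♖ ♘ ♗ ♕ ♔ ♗ ♘ ♖│1
  ─────────────────
  a b c d e f g h


8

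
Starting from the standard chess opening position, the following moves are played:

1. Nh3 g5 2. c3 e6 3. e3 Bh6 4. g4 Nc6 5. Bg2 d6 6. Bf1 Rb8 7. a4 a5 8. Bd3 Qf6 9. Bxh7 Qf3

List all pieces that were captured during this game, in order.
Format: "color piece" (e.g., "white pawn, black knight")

Tracking captures:
  Bxh7: captured black pawn

black pawn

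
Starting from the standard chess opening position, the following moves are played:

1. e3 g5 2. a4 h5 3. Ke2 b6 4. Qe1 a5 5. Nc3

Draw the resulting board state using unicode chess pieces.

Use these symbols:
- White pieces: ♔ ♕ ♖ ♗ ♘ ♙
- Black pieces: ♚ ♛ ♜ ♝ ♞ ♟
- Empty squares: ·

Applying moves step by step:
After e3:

♜ ♞ ♝ ♛ ♚ ♝ ♞ ♜
♟ ♟ ♟ ♟ ♟ ♟ ♟ ♟
· · · · · · · ·
· · · · · · · ·
· · · · · · · ·
· · · · ♙ · · ·
♙ ♙ ♙ ♙ · ♙ ♙ ♙
♖ ♘ ♗ ♕ ♔ ♗ ♘ ♖


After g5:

♜ ♞ ♝ ♛ ♚ ♝ ♞ ♜
♟ ♟ ♟ ♟ ♟ ♟ · ♟
· · · · · · · ·
· · · · · · ♟ ·
· · · · · · · ·
· · · · ♙ · · ·
♙ ♙ ♙ ♙ · ♙ ♙ ♙
♖ ♘ ♗ ♕ ♔ ♗ ♘ ♖


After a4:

♜ ♞ ♝ ♛ ♚ ♝ ♞ ♜
♟ ♟ ♟ ♟ ♟ ♟ · ♟
· · · · · · · ·
· · · · · · ♟ ·
♙ · · · · · · ·
· · · · ♙ · · ·
· ♙ ♙ ♙ · ♙ ♙ ♙
♖ ♘ ♗ ♕ ♔ ♗ ♘ ♖


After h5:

♜ ♞ ♝ ♛ ♚ ♝ ♞ ♜
♟ ♟ ♟ ♟ ♟ ♟ · ·
· · · · · · · ·
· · · · · · ♟ ♟
♙ · · · · · · ·
· · · · ♙ · · ·
· ♙ ♙ ♙ · ♙ ♙ ♙
♖ ♘ ♗ ♕ ♔ ♗ ♘ ♖


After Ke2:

♜ ♞ ♝ ♛ ♚ ♝ ♞ ♜
♟ ♟ ♟ ♟ ♟ ♟ · ·
· · · · · · · ·
· · · · · · ♟ ♟
♙ · · · · · · ·
· · · · ♙ · · ·
· ♙ ♙ ♙ ♔ ♙ ♙ ♙
♖ ♘ ♗ ♕ · ♗ ♘ ♖


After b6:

♜ ♞ ♝ ♛ ♚ ♝ ♞ ♜
♟ · ♟ ♟ ♟ ♟ · ·
· ♟ · · · · · ·
· · · · · · ♟ ♟
♙ · · · · · · ·
· · · · ♙ · · ·
· ♙ ♙ ♙ ♔ ♙ ♙ ♙
♖ ♘ ♗ ♕ · ♗ ♘ ♖


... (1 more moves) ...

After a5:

♜ ♞ ♝ ♛ ♚ ♝ ♞ ♜
· · ♟ ♟ ♟ ♟ · ·
· ♟ · · · · · ·
♟ · · · · · ♟ ♟
♙ · · · · · · ·
· · · · ♙ · · ·
· ♙ ♙ ♙ ♔ ♙ ♙ ♙
♖ ♘ ♗ · ♕ ♗ ♘ ♖


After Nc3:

♜ ♞ ♝ ♛ ♚ ♝ ♞ ♜
· · ♟ ♟ ♟ ♟ · ·
· ♟ · · · · · ·
♟ · · · · · ♟ ♟
♙ · · · · · · ·
· · ♘ · ♙ · · ·
· ♙ ♙ ♙ ♔ ♙ ♙ ♙
♖ · ♗ · ♕ ♗ ♘ ♖



  a b c d e f g h
  ─────────────────
8│♜ ♞ ♝ ♛ ♚ ♝ ♞ ♜│8
7│· · ♟ ♟ ♟ ♟ · ·│7
6│· ♟ · · · · · ·│6
5│♟ · · · · · ♟ ♟│5
4│♙ · · · · · · ·│4
3│· · ♘ · ♙ · · ·│3
2│· ♙ ♙ ♙ ♔ ♙ ♙ ♙│2
1│♖ · ♗ · ♕ ♗ ♘ ♖│1
  ─────────────────
  a b c d e f g h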